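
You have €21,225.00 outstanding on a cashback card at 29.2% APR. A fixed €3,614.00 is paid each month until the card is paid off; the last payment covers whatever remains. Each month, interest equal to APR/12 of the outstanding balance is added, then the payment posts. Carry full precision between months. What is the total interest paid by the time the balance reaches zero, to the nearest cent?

€1,966.71

Monthly rate r = 29.2%/12 = 2.43333% = 0.0243333.
Payoff takes n = ⌈−ln(1 − rB₀/P)/ln(1+r)⌉ = ⌈6.414⌉ = 7 payments; the last is €1,507.71.
Total paid = 6·€3,614.00 + €1,507.71 = €23,191.71.
Total interest = total paid − principal = €23,191.71 − €21,225.00 = €1,966.71.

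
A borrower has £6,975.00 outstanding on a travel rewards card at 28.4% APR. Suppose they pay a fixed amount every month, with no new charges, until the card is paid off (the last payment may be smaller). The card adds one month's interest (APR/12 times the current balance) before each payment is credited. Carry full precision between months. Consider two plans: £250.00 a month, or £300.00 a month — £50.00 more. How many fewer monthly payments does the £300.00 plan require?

Monthly rate r = 28.4%/12 = 2.36667% = 0.0236667.
At £250.00/mo: n = ⌈−ln(1 − rB₀/P)/ln(1+r)⌉ = 47 payments (last £40.03); total interest = total paid − £6,975.00 = £4,565.03.
At £300.00/mo: 35 payments (last £48.84); total interest £3,273.84.
Payments saved = 47 − 35 = 12.

12 fewer payments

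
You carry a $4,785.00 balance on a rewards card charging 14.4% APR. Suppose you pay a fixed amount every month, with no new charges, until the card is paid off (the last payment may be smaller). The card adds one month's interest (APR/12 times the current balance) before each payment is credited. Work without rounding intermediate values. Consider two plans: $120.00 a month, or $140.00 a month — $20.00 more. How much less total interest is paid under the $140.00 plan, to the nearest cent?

Monthly rate r = 14.4%/12 = 1.2% = 0.012.
At $120.00/mo: n = ⌈−ln(1 − rB₀/P)/ln(1+r)⌉ = 55 payments (last $69.62); total interest = total paid − $4,785.00 = $1,764.62.
At $140.00/mo: 45 payments (last $35.58); total interest $1,410.58.
Interest saved = $1,764.62 − $1,410.58 = $354.04.

$354.04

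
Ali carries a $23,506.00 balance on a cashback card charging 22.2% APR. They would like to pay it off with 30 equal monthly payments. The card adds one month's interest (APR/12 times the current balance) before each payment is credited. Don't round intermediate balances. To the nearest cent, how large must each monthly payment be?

$1,028.02

Monthly rate r = 22.2%/12 = 1.85% = 0.0185.
Level-payment amortization: P = B₀·r / (1 − (1+r)^(−n)) = 23506.00·0.0185 / (1 − 1.0185^(−30)).
Denominator 1 − (1+r)^(−30) = 0.423009052.
P = 434.861 / 0.423009052 ≈ 1028.02.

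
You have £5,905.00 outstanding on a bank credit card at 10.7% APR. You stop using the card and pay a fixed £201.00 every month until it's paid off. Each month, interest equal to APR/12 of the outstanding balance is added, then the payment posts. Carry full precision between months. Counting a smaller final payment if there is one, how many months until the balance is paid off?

Monthly rate r = 10.7%/12 = 0.891667% = 0.00891667.
Recurrence: B ← B·(1+r) − £201.00.
Month 1: interest £52.65; balance after payment £5,756.65.
Month 2: interest £51.33; balance after payment £5,606.98.
Closed form: n = −ln(1 − rB₀/P)/ln(1+r) = −ln(0.73805)/ln(1.00892) ≈ 34.217, so the balance reaches zero during payment 35.

35 payments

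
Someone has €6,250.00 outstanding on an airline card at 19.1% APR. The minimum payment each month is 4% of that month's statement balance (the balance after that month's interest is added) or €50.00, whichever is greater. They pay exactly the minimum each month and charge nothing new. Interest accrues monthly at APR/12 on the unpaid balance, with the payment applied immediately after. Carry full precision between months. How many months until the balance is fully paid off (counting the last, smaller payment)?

97 months

Monthly rate r = 19.1%/12 = 1.59167% = 0.0159167.
While 4% of the post-interest balance exceeds €50.00, each month B ← (B·(1+r))·(1 − 0.04), i.e. B shrinks by the factor (1+r)·0.96 = 0.97528.
This holds for months 1–65. Entering month 66 the balance is €1,228.25; 4% of the post-interest balance is now below €50.00, so the flat €50.00 minimum applies from here.
From month 66 a fixed €50.00 at rate r clears €1,228.25 in 32 more payments. Total: 65 + 32 = 97 months.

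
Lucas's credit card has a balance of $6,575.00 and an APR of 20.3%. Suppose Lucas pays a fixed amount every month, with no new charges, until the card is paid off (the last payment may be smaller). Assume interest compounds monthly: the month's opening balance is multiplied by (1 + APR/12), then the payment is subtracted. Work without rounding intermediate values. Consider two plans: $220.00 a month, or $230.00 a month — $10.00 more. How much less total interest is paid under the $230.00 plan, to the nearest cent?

Monthly rate r = 20.3%/12 = 1.69167% = 0.0169167.
At $220.00/mo: n = ⌈−ln(1 − rB₀/P)/ln(1+r)⌉ = 42 payments (last $217.50); total interest = total paid − $6,575.00 = $2,662.50.
At $230.00/mo: 40 payments (last $91.42); total interest $2,486.42.
Interest saved = $2,662.50 − $2,486.42 = $176.08.

$176.08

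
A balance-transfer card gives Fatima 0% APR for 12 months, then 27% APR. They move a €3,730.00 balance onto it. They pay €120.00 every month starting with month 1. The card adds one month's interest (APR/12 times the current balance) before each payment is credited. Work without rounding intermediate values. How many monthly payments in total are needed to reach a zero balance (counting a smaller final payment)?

Promo months 1–12 at r₀ = 0%/12 = 0; months 13+ at r₁ = 27%/12 = 0.0225.
After month 12 (no interest yet): B = €3,730.00 − 12·€120.00 = €2,290.00.
Then at r₁ with €120.00/mo: n₂ = −ln(1 − r₁·B/P)/ln(1+r₁) ≈ 25.21 → 26 more payments.

38 months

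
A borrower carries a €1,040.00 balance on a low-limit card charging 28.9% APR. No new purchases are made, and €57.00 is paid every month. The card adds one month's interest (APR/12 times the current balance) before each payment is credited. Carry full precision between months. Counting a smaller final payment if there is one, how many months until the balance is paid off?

25 months

Monthly rate r = 28.9%/12 = 2.40833% = 0.0240833.
Recurrence: B ← B·(1+r) − €57.00.
Month 1: interest €25.05; balance after payment €1,008.05.
Month 2: interest €24.28; balance after payment €975.32.
Closed form: n = −ln(1 − rB₀/P)/ln(1+r) = −ln(0.56058)/ln(1.02408) ≈ 24.320, so the balance reaches zero during payment 25.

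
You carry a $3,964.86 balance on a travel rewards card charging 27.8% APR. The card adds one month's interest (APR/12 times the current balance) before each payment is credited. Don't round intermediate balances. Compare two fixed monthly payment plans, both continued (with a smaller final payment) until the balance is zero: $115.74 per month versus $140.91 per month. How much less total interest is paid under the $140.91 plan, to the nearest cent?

$1,482.77

Monthly rate r = 27.8%/12 = 2.31667% = 0.0231667.
At $115.74/mo: n = ⌈−ln(1 − rB₀/P)/ln(1+r)⌉ = 69 payments (last $104.38); total interest = total paid − $3,964.86 = $4,009.84.
At $140.91/mo: 47 payments (last $10.07); total interest $2,527.07.
Interest saved = $4,009.84 − $2,527.07 = $1,482.77.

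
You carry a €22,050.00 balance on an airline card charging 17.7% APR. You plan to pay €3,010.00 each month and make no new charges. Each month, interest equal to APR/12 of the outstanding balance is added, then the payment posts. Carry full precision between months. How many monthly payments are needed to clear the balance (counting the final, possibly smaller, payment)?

8 months

Monthly rate r = 17.7%/12 = 1.475% = 0.01475.
Recurrence: B ← B·(1+r) − €3,010.00.
Month 1: interest €325.24; balance after payment €19,365.24.
Month 2: interest €285.64; balance after payment €16,640.87.
Closed form: n = −ln(1 − rB₀/P)/ln(1+r) = −ln(0.89195)/ln(1.01475) ≈ 7.809, so the balance reaches zero during payment 8.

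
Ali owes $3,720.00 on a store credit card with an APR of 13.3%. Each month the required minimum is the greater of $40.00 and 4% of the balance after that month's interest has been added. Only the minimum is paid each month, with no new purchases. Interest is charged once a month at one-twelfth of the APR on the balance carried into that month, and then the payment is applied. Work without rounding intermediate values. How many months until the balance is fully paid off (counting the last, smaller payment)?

74 months

Monthly rate r = 13.3%/12 = 1.10833% = 0.0110833.
While 4% of the post-interest balance exceeds $40.00, each month B ← (B·(1+r))·(1 − 0.04), i.e. B shrinks by the factor (1+r)·0.96 = 0.97064.
This holds for months 1–45. Entering month 46 the balance is $973.11; 4% of the post-interest balance is now below $40.00, so the flat $40.00 minimum applies from here.
From month 46 a fixed $40.00 at rate r clears $973.11 in 29 more payments. Total: 45 + 29 = 74 months.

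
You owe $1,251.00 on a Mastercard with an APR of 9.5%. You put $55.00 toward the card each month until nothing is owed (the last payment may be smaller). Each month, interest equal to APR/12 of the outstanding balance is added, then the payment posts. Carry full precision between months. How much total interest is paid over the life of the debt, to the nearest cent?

Monthly rate r = 9.5%/12 = 0.791667% = 0.00791667.
Payoff takes n = ⌈−ln(1 − rB₀/P)/ln(1+r)⌉ = ⌈25.177⌉ = 26 payments; the last is $9.77.
Total paid = 25·$55.00 + $9.77 = $1,384.77.
Total interest = total paid − principal = $1,384.77 − $1,251.00 = $133.77.

$133.77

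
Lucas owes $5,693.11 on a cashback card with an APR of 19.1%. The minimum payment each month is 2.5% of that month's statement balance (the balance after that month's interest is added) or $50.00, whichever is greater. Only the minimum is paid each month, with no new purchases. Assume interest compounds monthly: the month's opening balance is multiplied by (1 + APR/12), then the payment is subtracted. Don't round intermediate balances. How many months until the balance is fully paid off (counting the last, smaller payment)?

Monthly rate r = 19.1%/12 = 1.59167% = 0.0159167.
While 2.5% of the post-interest balance exceeds $50.00, each month B ← (B·(1+r))·(1 − 0.025), i.e. B shrinks by the factor (1+r)·0.975 = 0.99052.
This holds for months 1–112. Entering month 113 the balance is $1,958.72; 2.5% of the post-interest balance is now below $50.00, so the flat $50.00 minimum applies from here.
From month 113 a fixed $50.00 at rate r clears $1,958.72 in 62 more payments. Total: 112 + 62 = 174 months.

174 months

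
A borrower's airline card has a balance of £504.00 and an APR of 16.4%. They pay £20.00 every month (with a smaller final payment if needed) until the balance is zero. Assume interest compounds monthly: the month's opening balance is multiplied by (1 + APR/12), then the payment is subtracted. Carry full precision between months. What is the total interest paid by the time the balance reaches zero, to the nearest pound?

Monthly rate r = 16.4%/12 = 1.36667% = 0.0136667.
Payoff takes n = ⌈−ln(1 − rB₀/P)/ln(1+r)⌉ = ⌈31.104⌉ = 32 payments; the last is £2.09.
Total paid = 31·£20.00 + £2.09 = £622.09.
Total interest = total paid − principal = £622.09 − £504.00 = £118.09.

£118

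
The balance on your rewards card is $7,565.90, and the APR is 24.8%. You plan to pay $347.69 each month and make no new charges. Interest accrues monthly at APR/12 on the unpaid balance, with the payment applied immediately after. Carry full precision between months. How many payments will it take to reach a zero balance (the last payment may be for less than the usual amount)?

30 months

Monthly rate r = 24.8%/12 = 2.06667% = 0.0206667.
Recurrence: B ← B·(1+r) − $347.69.
Month 1: interest $156.36; balance after payment $7,374.57.
Month 2: interest $152.41; balance after payment $7,179.29.
Closed form: n = −ln(1 − rB₀/P)/ln(1+r) = −ln(0.55028)/ln(1.02067) ≈ 29.200, so the balance reaches zero during payment 30.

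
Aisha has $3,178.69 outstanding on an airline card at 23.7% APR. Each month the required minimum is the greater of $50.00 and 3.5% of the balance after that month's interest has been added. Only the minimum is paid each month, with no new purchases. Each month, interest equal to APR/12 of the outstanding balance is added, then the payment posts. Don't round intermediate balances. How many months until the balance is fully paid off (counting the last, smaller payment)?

Monthly rate r = 23.7%/12 = 1.975% = 0.01975.
While 3.5% of the post-interest balance exceeds $50.00, each month B ← (B·(1+r))·(1 − 0.035), i.e. B shrinks by the factor (1+r)·0.965 = 0.98406.
This holds for months 1–51. Entering month 52 the balance is $1,400.62; 3.5% of the post-interest balance is now below $50.00, so the flat $50.00 minimum applies from here.
From month 52 a fixed $50.00 at rate r clears $1,400.62 in 42 more payments. Total: 51 + 42 = 93 months.

93 months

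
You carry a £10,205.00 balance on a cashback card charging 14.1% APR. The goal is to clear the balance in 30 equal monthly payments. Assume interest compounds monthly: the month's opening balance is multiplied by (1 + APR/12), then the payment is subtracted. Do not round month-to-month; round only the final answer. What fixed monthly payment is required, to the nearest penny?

£405.61

Monthly rate r = 14.1%/12 = 1.175% = 0.01175.
Level-payment amortization: P = B₀·r / (1 − (1+r)^(−n)) = 10205.00·0.01175 / (1 − 1.01175^(−30)).
Denominator 1 − (1+r)^(−30) = 0.295625528.
P = 119.909 / 0.295625528 ≈ 405.61.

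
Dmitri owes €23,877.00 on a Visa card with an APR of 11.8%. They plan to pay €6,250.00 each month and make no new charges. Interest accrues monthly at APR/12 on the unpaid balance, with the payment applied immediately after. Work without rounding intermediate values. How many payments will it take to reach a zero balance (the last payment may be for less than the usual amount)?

Monthly rate r = 11.8%/12 = 0.983333% = 0.00983333.
Recurrence: B ← B·(1+r) − €6,250.00.
Month 1: interest €234.79; balance after payment €17,861.79.
Month 2: interest €175.64; balance after payment €11,787.43.
Month 3: interest €115.91; balance after payment €5,653.34.
Month 4: interest €55.59; balance after payment €0.00.

4 payments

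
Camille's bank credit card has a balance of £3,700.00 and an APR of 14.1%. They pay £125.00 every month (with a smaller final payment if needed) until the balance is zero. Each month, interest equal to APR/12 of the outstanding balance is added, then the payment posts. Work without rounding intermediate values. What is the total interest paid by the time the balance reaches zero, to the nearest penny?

£873.69

Monthly rate r = 14.1%/12 = 1.175% = 0.01175.
Payoff takes n = ⌈−ln(1 − rB₀/P)/ln(1+r)⌉ = ⌈36.588⌉ = 37 payments; the last is £73.69.
Total paid = 36·£125.00 + £73.69 = £4,573.69.
Total interest = total paid − principal = £4,573.69 − £3,700.00 = £873.69.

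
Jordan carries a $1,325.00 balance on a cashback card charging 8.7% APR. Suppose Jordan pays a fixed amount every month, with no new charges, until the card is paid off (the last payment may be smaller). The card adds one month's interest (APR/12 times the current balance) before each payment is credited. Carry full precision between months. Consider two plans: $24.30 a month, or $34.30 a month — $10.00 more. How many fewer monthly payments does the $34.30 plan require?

24 fewer payments

Monthly rate r = 8.7%/12 = 0.725% = 0.00725.
At $24.30/mo: n = ⌈−ln(1 − rB₀/P)/ln(1+r)⌉ = 70 payments (last $15.52); total interest = total paid − $1,325.00 = $367.22.
At $34.30/mo: 46 payments (last $16.75); total interest $235.25.
Payments saved = 70 − 46 = 24.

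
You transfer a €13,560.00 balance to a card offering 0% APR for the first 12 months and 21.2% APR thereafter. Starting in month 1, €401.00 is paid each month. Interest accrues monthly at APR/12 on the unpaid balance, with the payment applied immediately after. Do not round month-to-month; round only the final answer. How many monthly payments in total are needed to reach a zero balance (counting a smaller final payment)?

40 months

Promo months 1–12 at r₀ = 0%/12 = 0; months 13+ at r₁ = 21.2%/12 = 0.0176667.
After month 12 (no interest yet): B = €13,560.00 − 12·€401.00 = €8,748.00.
Then at r₁ with €401.00/mo: n₂ = −ln(1 − r₁·B/P)/ln(1+r₁) ≈ 27.80 → 28 more payments.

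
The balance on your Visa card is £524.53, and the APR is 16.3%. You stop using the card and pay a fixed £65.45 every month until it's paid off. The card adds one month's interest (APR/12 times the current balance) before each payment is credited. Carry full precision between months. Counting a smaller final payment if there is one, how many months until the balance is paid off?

Monthly rate r = 16.3%/12 = 1.35833% = 0.0135833.
Recurrence: B ← B·(1+r) − £65.45.
Month 1: interest £7.12; balance after payment £466.20.
Month 2: interest £6.33; balance after payment £407.09.
Closed form: n = −ln(1 − rB₀/P)/ln(1+r) = −ln(0.89114)/ln(1.01358) ≈ 8.542, so the balance reaches zero during payment 9.

9 payments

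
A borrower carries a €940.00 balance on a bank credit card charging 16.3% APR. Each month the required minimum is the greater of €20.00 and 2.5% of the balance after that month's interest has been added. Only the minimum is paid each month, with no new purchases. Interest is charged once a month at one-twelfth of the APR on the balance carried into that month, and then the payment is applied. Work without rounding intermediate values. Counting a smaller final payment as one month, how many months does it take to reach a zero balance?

72 months

Monthly rate r = 16.3%/12 = 1.35833% = 0.0135833.
While 2.5% of the post-interest balance exceeds €20.00, each month B ← (B·(1+r))·(1 − 0.025), i.e. B shrinks by the factor (1+r)·0.975 = 0.98824.
This holds for months 1–15. Entering month 16 the balance is €787.21; 2.5% of the post-interest balance is now below €20.00, so the flat €20.00 minimum applies from here.
From month 16 a fixed €20.00 at rate r clears €787.21 in 57 more payments. Total: 15 + 57 = 72 months.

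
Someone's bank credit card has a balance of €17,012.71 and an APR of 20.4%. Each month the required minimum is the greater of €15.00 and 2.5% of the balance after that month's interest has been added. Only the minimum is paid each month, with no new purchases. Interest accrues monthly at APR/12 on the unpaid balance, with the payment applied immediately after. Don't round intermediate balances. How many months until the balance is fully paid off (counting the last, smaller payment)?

Monthly rate r = 20.4%/12 = 1.7% = 0.017.
While 2.5% of the post-interest balance exceeds €15.00, each month B ← (B·(1+r))·(1 − 0.025), i.e. B shrinks by the factor (1+r)·0.975 = 0.99157.
This holds for months 1–398. Entering month 399 the balance is €586.61; 2.5% of the post-interest balance is now below €15.00, so the flat €15.00 minimum applies from here.
From month 399 a fixed €15.00 at rate r clears €586.61 in 65 more payments. Total: 398 + 65 = 463 months.

463 months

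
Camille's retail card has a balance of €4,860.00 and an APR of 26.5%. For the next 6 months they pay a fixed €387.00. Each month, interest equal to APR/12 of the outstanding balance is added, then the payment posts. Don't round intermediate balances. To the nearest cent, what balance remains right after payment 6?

Monthly rate r = 26.5%/12 = 2.20833% = 0.0220833.
Each month: B ← B·(1+r) − €387.00.
Month 1: interest €107.33; balance after payment €4,580.32.
Month 2: interest €101.15; balance after payment €4,294.47.
Month 3: interest €94.84; balance after payment €4,002.31.
Month 4: interest €88.38; balance after payment €3,703.69.
Month 5: interest €81.79; balance after payment €3,398.48.
Month 6: interest €75.05; balance after payment €3,086.53.

€3,086.53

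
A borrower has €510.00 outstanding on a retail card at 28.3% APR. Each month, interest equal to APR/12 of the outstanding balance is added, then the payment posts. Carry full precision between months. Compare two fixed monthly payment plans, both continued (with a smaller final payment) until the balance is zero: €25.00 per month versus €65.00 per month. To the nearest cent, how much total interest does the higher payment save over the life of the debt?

€132.95

Monthly rate r = 28.3%/12 = 2.35833% = 0.0235833.
At €25.00/mo: n = ⌈−ln(1 − rB₀/P)/ln(1+r)⌉ = 29 payments (last €3.66); total interest = total paid − €510.00 = €193.66.
At €65.00/mo: 9 payments (last €50.71); total interest €60.71.
Interest saved = €193.66 − €60.71 = €132.95.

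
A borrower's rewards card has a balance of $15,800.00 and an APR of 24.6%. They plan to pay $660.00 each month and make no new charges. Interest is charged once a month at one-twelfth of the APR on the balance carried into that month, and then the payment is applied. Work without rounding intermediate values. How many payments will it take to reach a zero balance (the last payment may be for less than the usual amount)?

34 payments

Monthly rate r = 24.6%/12 = 2.05% = 0.0205.
Recurrence: B ← B·(1+r) − $660.00.
Month 1: interest $323.90; balance after payment $15,463.90.
Month 2: interest $317.01; balance after payment $15,120.91.
Closed form: n = −ln(1 − rB₀/P)/ln(1+r) = −ln(0.50924)/ln(1.0205) ≈ 33.255, so the balance reaches zero during payment 34.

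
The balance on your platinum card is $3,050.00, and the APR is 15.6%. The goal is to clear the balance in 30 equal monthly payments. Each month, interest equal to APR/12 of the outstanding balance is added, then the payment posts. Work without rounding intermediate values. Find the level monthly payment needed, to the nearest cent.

Monthly rate r = 15.6%/12 = 1.3% = 0.013.
Level-payment amortization: P = B₀·r / (1 − (1+r)^(−n)) = 3050.00·0.013 / (1 − 1.013^(−30)).
Denominator 1 − (1+r)^(−30) = 0.321239378.
P = 39.65 / 0.321239378 ≈ 123.43.

$123.43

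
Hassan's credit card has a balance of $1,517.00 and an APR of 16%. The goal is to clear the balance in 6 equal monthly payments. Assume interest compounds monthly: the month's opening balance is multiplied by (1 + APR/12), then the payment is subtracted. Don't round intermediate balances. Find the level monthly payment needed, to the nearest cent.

Monthly rate r = 16%/12 = 1.33333% = 0.0133333.
Level-payment amortization: P = B₀·r / (1 − (1+r)^(−n)) = 1517.00·0.0133333 / (1 − 1.01333^(−6)).
Denominator 1 − (1+r)^(−6) = 0.0763955288.
P = 20.2267 / 0.0763955288 ≈ 264.76.

$264.76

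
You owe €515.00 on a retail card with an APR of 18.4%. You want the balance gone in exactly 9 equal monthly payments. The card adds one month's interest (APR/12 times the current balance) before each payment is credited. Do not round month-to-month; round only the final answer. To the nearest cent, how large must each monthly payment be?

€61.70

Monthly rate r = 18.4%/12 = 1.53333% = 0.0153333.
Level-payment amortization: P = B₀·r / (1 − (1+r)^(−n)) = 515.00·0.0153333 / (1 − 1.01533^(−9)).
Denominator 1 − (1+r)^(−9) = 0.127988522.
P = 7.89667 / 0.127988522 ≈ 61.70.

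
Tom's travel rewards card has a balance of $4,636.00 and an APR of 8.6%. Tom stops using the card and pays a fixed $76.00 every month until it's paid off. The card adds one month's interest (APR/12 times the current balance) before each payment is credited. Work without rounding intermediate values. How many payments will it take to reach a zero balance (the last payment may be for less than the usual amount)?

Monthly rate r = 8.6%/12 = 0.716667% = 0.00716667.
Recurrence: B ← B·(1+r) − $76.00.
Month 1: interest $33.22; balance after payment $4,593.22.
Month 2: interest $32.92; balance after payment $4,550.14.
Closed form: n = −ln(1 − rB₀/P)/ln(1+r) = −ln(0.56283)/ln(1.00717) ≈ 80.488, so the balance reaches zero during payment 81.

81 months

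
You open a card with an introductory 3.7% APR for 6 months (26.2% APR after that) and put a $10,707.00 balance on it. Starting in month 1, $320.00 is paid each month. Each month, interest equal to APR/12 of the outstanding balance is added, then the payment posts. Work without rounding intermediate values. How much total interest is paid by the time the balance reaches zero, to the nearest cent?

$5,245.56

Promo months 1–6 at r₀ = 3.7%/12 = 0.00308333; months 7+ at r₁ = 26.2%/12 = 0.0218333.
After month 6: iterate B ← B·(1+r₀) − $320.00 for 6 months → $8,971.75.
Then at r₁ with $320.00/mo: n₂ = −ln(1 − r₁·B/P)/ln(1+r₁) ≈ 43.85 → 44 more payments.
Total paid = 49·$320.00 + $272.56 = $15,952.56; interest = $15,952.56 − $10,707.00 = $5,245.56.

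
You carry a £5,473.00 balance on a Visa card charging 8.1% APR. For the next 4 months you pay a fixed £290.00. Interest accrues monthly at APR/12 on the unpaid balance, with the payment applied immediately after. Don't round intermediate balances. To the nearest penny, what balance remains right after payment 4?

Monthly rate r = 8.1%/12 = 0.675% = 0.00675.
Each month: B ← B·(1+r) − £290.00.
Month 1: interest £36.94; balance after payment £5,219.94.
Month 2: interest £35.23; balance after payment £4,965.18.
Month 3: interest £33.51; balance after payment £4,708.69.
Month 4: interest £31.78; balance after payment £4,450.48.

£4,450.48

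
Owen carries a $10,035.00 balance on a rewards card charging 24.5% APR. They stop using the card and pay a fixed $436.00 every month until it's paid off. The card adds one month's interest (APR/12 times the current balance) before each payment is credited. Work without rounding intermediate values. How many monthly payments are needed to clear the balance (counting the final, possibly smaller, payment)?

Monthly rate r = 24.5%/12 = 2.04167% = 0.0204167.
Recurrence: B ← B·(1+r) − $436.00.
Month 1: interest $204.88; balance after payment $9,803.88.
Month 2: interest $200.16; balance after payment $9,568.04.
Closed form: n = −ln(1 − rB₀/P)/ln(1+r) = −ln(0.53009)/ln(1.02042) ≈ 31.404, so the balance reaches zero during payment 32.

32 months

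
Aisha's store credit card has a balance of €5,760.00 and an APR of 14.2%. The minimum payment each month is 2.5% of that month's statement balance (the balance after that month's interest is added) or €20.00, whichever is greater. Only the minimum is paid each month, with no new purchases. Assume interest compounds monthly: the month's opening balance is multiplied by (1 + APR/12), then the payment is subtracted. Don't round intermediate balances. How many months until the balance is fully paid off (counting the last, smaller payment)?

Monthly rate r = 14.2%/12 = 1.18333% = 0.0118333.
While 2.5% of the post-interest balance exceeds €20.00, each month B ← (B·(1+r))·(1 − 0.025), i.e. B shrinks by the factor (1+r)·0.975 = 0.98654.
This holds for months 1–147. Entering month 148 the balance is €785.46; 2.5% of the post-interest balance is now below €20.00, so the flat €20.00 minimum applies from here.
From month 148 a fixed €20.00 at rate r clears €785.46 in 54 more payments. Total: 147 + 54 = 201 months.

201 months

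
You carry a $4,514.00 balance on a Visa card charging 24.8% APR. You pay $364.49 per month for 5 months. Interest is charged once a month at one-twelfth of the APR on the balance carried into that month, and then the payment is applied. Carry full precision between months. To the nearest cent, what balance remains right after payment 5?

$3,100.78

Monthly rate r = 24.8%/12 = 2.06667% = 0.0206667.
Each month: B ← B·(1+r) − $364.49.
Month 1: interest $93.29; balance after payment $4,242.80.
Month 2: interest $87.68; balance after payment $3,965.99.
Month 3: interest $81.96; balance after payment $3,683.47.
Month 4: interest $76.12; balance after payment $3,395.10.
Month 5: interest $70.17; balance after payment $3,100.78.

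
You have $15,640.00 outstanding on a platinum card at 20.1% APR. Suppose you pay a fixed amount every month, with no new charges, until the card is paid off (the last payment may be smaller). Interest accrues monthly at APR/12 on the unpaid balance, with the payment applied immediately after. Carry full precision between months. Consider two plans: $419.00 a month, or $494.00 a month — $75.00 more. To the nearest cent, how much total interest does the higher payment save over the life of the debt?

$2,282.05

Monthly rate r = 20.1%/12 = 1.675% = 0.01675.
At $419.00/mo: n = ⌈−ln(1 − rB₀/P)/ln(1+r)⌉ = 60 payments (last $34.80); total interest = total paid − $15,640.00 = $9,115.80.
At $494.00/mo: 46 payments (last $243.75); total interest $6,833.75.
Interest saved = $9,115.80 − $6,833.75 = $2,282.05.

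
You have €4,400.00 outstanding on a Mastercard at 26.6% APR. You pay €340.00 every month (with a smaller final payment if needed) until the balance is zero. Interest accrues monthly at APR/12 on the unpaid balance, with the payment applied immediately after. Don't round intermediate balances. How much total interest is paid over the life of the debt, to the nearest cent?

Monthly rate r = 26.6%/12 = 2.21667% = 0.0221667.
Payoff takes n = ⌈−ln(1 − rB₀/P)/ln(1+r)⌉ = ⌈15.420⌉ = 16 payments; the last is €143.78.
Total paid = 15·€340.00 + €143.78 = €5,243.78.
Total interest = total paid − principal = €5,243.78 − €4,400.00 = €843.78.

€843.78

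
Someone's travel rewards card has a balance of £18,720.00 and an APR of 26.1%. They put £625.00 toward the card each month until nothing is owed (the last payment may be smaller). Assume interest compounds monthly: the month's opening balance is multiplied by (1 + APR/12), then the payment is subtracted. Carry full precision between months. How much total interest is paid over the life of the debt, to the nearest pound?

£11,895

Monthly rate r = 26.1%/12 = 2.175% = 0.02175.
Payoff takes n = ⌈−ln(1 − rB₀/P)/ln(1+r)⌉ = ⌈48.984⌉ = 49 payments; the last is £615.39.
Total paid = 48·£625.00 + £615.39 = £30,615.39.
Total interest = total paid − principal = £30,615.39 − £18,720.00 = £11,895.39.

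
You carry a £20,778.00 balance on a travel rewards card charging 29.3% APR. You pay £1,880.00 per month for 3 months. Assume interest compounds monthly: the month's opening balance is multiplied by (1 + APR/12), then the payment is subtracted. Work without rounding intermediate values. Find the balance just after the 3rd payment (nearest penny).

£16,558.62

Monthly rate r = 29.3%/12 = 2.44167% = 0.0244167.
Each month: B ← B·(1+r) − £1,880.00.
Month 1: interest £507.33; balance after payment £19,405.33.
Month 2: interest £473.81; balance after payment £17,999.14.
Month 3: interest £439.48; balance after payment £16,558.62.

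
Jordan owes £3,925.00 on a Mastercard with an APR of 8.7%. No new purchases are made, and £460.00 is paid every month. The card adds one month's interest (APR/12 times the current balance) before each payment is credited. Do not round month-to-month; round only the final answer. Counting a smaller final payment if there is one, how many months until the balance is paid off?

Monthly rate r = 8.7%/12 = 0.725% = 0.00725.
Recurrence: B ← B·(1+r) − £460.00.
Month 1: interest £28.46; balance after payment £3,493.46.
Month 2: interest £25.33; balance after payment £3,058.78.
Closed form: n = −ln(1 − rB₀/P)/ln(1+r) = −ln(0.93814)/ln(1.00725) ≈ 8.840, so the balance reaches zero during payment 9.

9 payments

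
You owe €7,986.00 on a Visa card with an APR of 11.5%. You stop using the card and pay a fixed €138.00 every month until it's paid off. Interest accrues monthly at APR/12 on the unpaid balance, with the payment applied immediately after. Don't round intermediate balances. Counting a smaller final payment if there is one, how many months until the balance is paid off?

Monthly rate r = 11.5%/12 = 0.958333% = 0.00958333.
Recurrence: B ← B·(1+r) − €138.00.
Month 1: interest €76.53; balance after payment €7,924.53.
Month 2: interest €75.94; balance after payment €7,862.48.
Closed form: n = −ln(1 − rB₀/P)/ln(1+r) = −ln(0.44542)/ln(1.00958) ≈ 84.795, so the balance reaches zero during payment 85.

85 payments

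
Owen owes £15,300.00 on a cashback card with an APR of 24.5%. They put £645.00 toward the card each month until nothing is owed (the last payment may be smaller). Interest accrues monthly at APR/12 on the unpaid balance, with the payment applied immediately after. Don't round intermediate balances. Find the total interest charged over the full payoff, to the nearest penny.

Monthly rate r = 24.5%/12 = 2.04167% = 0.0204167.
Payoff takes n = ⌈−ln(1 − rB₀/P)/ln(1+r)⌉ = ⌈32.766⌉ = 33 payments; the last is £495.22.
Total paid = 32·£645.00 + £495.22 = £21,135.22.
Total interest = total paid − principal = £21,135.22 − £15,300.00 = £5,835.22.

£5,835.22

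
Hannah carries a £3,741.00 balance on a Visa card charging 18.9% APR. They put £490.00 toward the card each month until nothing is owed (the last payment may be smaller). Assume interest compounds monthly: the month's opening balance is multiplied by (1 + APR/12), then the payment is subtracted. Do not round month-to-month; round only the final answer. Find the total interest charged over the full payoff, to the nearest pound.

Monthly rate r = 18.9%/12 = 1.575% = 0.01575.
Payoff takes n = ⌈−ln(1 − rB₀/P)/ln(1+r)⌉ = ⌈8.198⌉ = 9 payments; the last is £97.67.
Total paid = 8·£490.00 + £97.67 = £4,017.67.
Total interest = total paid − principal = £4,017.67 − £3,741.00 = £276.67.

£277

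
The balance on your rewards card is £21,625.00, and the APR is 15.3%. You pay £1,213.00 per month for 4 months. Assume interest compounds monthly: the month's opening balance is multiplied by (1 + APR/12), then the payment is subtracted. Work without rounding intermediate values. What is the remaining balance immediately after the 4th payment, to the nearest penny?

£17,803.56

Monthly rate r = 15.3%/12 = 1.275% = 0.01275.
Each month: B ← B·(1+r) − £1,213.00.
Month 1: interest £275.72; balance after payment £20,687.72.
Month 2: interest £263.77; balance after payment £19,738.49.
Month 3: interest £251.67; balance after payment £18,777.15.
Month 4: interest £239.41; balance after payment £17,803.56.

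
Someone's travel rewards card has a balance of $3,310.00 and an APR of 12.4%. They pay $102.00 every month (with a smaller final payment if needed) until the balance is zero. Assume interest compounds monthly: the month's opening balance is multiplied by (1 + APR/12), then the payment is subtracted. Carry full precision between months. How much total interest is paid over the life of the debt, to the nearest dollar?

$743

Monthly rate r = 12.4%/12 = 1.03333% = 0.0103333.
Payoff takes n = ⌈−ln(1 − rB₀/P)/ln(1+r)⌉ = ⌈39.732⌉ = 40 payments; the last is $74.79.
Total paid = 39·$102.00 + $74.79 = $4,052.79.
Total interest = total paid − principal = $4,052.79 − $3,310.00 = $742.79.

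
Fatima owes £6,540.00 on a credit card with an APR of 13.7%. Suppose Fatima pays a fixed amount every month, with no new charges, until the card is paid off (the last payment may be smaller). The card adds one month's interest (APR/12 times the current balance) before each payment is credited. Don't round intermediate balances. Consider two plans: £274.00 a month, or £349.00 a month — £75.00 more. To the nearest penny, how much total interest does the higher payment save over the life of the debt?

Monthly rate r = 13.7%/12 = 1.14167% = 0.0114167.
At £274.00/mo: n = ⌈−ln(1 − rB₀/P)/ln(1+r)⌉ = 29 payments (last £6.93); total interest = total paid − £6,540.00 = £1,138.93.
At £349.00/mo: 22 payments (last £71.96); total interest £860.96.
Interest saved = £1,138.93 − £860.96 = £277.97.

£277.97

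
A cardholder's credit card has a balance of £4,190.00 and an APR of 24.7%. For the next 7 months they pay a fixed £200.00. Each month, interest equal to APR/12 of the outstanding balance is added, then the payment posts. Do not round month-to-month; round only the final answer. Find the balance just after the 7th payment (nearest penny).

Monthly rate r = 24.7%/12 = 2.05833% = 0.0205833.
Each month: B ← B·(1+r) − £200.00.
Month 1: interest £86.24; balance after payment £4,076.24.
Month 2: interest £83.90; balance after payment £3,960.15.
Month 3: interest £81.51; balance after payment £3,841.66.
Month 4: interest £79.07; balance after payment £3,720.73.
Month 5: interest £76.59; balance after payment £3,597.32.
Month 6: interest £74.04; balance after payment £3,471.36.
Month 7: interest £71.45; balance after payment £3,342.82.

£3,342.82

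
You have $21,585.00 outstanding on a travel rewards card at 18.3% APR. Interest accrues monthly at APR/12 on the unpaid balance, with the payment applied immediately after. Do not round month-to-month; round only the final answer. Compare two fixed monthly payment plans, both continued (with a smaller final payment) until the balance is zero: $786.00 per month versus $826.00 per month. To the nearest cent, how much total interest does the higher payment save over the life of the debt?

$436.95

Monthly rate r = 18.3%/12 = 1.525% = 0.01525.
At $786.00/mo: n = ⌈−ln(1 − rB₀/P)/ln(1+r)⌉ = 36 payments (last $672.08); total interest = total paid − $21,585.00 = $6,597.08.
At $826.00/mo: 34 payments (last $487.13); total interest $6,160.13.
Interest saved = $6,597.08 − $6,160.13 = $436.95.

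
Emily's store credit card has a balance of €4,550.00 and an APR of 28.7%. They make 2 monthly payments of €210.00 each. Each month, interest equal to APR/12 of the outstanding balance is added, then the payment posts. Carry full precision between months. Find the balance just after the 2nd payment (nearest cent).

Monthly rate r = 28.7%/12 = 2.39167% = 0.0239167.
Each month: B ← B·(1+r) − €210.00.
Month 1: interest €108.82; balance after payment €4,448.82.
Month 2: interest €106.40; balance after payment €4,345.22.

€4,345.22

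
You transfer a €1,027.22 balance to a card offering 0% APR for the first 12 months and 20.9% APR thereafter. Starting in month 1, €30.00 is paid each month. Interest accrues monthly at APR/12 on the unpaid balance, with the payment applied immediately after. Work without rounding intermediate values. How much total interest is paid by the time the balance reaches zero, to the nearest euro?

€184

Promo months 1–12 at r₀ = 0%/12 = 0; months 13+ at r₁ = 20.9%/12 = 0.0174167.
After month 12 (no interest yet): B = €1,027.22 − 12·€30.00 = €667.22.
Then at r₁ with €30.00/mo: n₂ = −ln(1 − r₁·B/P)/ln(1+r₁) ≈ 28.38 → 29 more payments.
Total paid = 40·€30.00 + €11.37 = €1,211.37; interest = €1,211.37 − €1,027.22 = €184.15.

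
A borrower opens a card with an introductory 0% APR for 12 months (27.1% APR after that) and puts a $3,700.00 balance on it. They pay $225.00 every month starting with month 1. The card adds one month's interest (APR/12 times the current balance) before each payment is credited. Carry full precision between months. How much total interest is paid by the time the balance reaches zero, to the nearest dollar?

Promo months 1–12 at r₀ = 0%/12 = 0; months 13+ at r₁ = 27.1%/12 = 0.0225833.
After month 12 (no interest yet): B = $3,700.00 − 12·$225.00 = $1,000.00.
Then at r₁ with $225.00/mo: n₂ = −ln(1 − r₁·B/P)/ln(1+r₁) ≈ 4.74 → 5 more payments.
Total paid = 16·$225.00 + $166.16 = $3,766.16; interest = $3,766.16 − $3,700.00 = $66.16.

$66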